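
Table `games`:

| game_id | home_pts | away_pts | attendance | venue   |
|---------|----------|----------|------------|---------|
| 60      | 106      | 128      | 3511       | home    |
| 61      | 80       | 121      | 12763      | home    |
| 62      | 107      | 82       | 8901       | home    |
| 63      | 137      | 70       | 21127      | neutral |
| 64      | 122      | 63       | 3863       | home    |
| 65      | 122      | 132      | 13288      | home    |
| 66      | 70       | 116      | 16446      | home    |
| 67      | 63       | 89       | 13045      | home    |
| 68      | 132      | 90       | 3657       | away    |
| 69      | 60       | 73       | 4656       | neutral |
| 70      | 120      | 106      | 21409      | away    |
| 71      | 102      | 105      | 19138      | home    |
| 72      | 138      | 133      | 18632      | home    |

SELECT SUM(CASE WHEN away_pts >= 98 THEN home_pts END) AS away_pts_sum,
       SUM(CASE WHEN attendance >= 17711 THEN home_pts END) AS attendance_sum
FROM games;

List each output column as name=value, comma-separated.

away_pts_sum=738, attendance_sum=497

[away_pts_sum: away_pts >= 98]
game_id=60: ✓ → 106
game_id=61: ✓ → 80
game_id=62: ✗
game_id=63: ✗
game_id=64: ✗
game_id=65: ✓ → 122
game_id=66: ✓ → 70
game_id=67: ✗
game_id=68: ✗
game_id=69: ✗
game_id=70: ✓ → 120
game_id=71: ✓ → 102
game_id=72: ✓ → 138
away_pts_sum = 106 + 80 + 122 + 70 + 120 + 102 + 138 = 738
—
[attendance_sum: attendance >= 17711]
game_id=60: ✗
game_id=61: ✗
game_id=62: ✗
game_id=63: ✓ → 137
game_id=64: ✗
game_id=65: ✗
game_id=66: ✗
game_id=67: ✗
game_id=68: ✗
game_id=69: ✗
game_id=70: ✓ → 120
game_id=71: ✓ → 102
game_id=72: ✓ → 138
attendance_sum = 137 + 120 + 102 + 138 = 497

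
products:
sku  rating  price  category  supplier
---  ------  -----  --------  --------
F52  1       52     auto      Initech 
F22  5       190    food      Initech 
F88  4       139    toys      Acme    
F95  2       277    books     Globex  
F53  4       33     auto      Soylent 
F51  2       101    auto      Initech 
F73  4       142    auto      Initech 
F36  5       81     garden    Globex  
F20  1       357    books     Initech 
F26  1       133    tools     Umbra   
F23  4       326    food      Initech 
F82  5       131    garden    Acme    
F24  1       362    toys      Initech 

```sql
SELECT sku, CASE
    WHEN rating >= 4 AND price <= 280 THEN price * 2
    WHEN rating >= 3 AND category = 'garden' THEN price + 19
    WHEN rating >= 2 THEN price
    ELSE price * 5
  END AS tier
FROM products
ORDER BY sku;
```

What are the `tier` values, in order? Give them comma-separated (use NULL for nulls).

sku=F20: ELSE → 1785
sku=F22: rating >= 4 AND price <= 280 → 380
sku=F23: rating >= 2 → 326
sku=F24: ELSE → 1810
sku=F26: ELSE → 665
sku=F36: rating >= 4 AND price <= 280 → 162
sku=F51: rating >= 2 → 101
sku=F52: ELSE → 260
sku=F53: rating >= 4 AND price <= 280 → 66
sku=F73: rating >= 4 AND price <= 280 → 284
sku=F82: rating >= 4 AND price <= 280 → 262
sku=F88: rating >= 4 AND price <= 280 → 278
sku=F95: rating >= 2 → 277

1785, 380, 326, 1810, 665, 162, 101, 260, 66, 284, 262, 278, 277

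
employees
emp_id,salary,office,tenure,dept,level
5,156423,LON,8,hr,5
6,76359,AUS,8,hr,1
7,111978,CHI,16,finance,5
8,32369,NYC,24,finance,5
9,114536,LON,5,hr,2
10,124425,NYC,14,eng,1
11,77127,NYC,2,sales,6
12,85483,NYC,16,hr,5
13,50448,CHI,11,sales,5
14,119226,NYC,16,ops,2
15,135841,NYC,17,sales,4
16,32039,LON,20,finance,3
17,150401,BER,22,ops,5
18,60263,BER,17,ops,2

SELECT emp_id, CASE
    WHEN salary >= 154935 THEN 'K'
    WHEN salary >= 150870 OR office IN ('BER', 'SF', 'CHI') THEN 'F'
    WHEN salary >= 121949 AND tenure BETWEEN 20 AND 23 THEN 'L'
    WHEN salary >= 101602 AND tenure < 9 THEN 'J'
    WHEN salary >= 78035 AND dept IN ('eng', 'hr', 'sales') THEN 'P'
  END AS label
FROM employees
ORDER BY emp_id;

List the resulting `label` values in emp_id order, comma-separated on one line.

K, NULL, F, NULL, J, P, NULL, P, F, NULL, P, NULL, F, F

emp_id=5: salary >= 154935 → K
emp_id=6: (no match → NULL) → NULL
emp_id=7: salary >= 150870 OR office IN ('BER', 'SF', 'CHI') → F
emp_id=8: (no match → NULL) → NULL
emp_id=9: salary >= 101602 AND tenure < 9 → J
emp_id=10: salary >= 78035 AND dept IN ('eng', 'hr', 'sales') → P
emp_id=11: (no match → NULL) → NULL
emp_id=12: salary >= 78035 AND dept IN ('eng', 'hr', 'sales') → P
emp_id=13: salary >= 150870 OR office IN ('BER', 'SF', 'CHI') → F
emp_id=14: (no match → NULL) → NULL
emp_id=15: salary >= 78035 AND dept IN ('eng', 'hr', 'sales') → P
emp_id=16: (no match → NULL) → NULL
emp_id=17: salary >= 150870 OR office IN ('BER', 'SF', 'CHI') → F
emp_id=18: salary >= 150870 OR office IN ('BER', 'SF', 'CHI') → F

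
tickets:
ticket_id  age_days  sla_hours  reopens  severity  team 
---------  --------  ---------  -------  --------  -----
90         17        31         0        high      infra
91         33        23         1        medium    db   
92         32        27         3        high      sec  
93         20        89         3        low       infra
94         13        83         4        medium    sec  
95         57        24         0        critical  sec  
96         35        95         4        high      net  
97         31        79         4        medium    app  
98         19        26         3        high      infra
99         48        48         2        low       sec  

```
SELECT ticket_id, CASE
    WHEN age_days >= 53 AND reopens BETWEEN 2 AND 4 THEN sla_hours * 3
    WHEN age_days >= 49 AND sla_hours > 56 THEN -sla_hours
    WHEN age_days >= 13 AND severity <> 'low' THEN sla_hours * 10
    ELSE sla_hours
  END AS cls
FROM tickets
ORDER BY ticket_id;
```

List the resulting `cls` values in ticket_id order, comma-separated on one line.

ticket_id=90: age_days >= 13 AND severity <> 'low' → 310
ticket_id=91: age_days >= 13 AND severity <> 'low' → 230
ticket_id=92: age_days >= 13 AND severity <> 'low' → 270
ticket_id=93: ELSE → 89
ticket_id=94: age_days >= 13 AND severity <> 'low' → 830
ticket_id=95: age_days >= 13 AND severity <> 'low' → 240
ticket_id=96: age_days >= 13 AND severity <> 'low' → 950
ticket_id=97: age_days >= 13 AND severity <> 'low' → 790
ticket_id=98: age_days >= 13 AND severity <> 'low' → 260
ticket_id=99: ELSE → 48

310, 230, 270, 89, 830, 240, 950, 790, 260, 48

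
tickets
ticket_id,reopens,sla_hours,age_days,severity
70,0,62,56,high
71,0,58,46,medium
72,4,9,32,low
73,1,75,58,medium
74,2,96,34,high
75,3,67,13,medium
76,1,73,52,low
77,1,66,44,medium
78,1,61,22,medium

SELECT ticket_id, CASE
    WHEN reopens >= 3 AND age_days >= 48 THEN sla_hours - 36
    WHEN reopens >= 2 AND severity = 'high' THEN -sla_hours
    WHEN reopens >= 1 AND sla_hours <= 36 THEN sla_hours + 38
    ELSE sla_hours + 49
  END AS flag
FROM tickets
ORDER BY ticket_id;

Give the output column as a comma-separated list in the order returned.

ticket_id=70: ELSE → 111
ticket_id=71: ELSE → 107
ticket_id=72: reopens >= 1 AND sla_hours <= 36 → 47
ticket_id=73: ELSE → 124
ticket_id=74: reopens >= 2 AND severity = 'high' → -96
ticket_id=75: ELSE → 116
ticket_id=76: ELSE → 122
ticket_id=77: ELSE → 115
ticket_id=78: ELSE → 110

111, 107, 47, 124, -96, 116, 122, 115, 110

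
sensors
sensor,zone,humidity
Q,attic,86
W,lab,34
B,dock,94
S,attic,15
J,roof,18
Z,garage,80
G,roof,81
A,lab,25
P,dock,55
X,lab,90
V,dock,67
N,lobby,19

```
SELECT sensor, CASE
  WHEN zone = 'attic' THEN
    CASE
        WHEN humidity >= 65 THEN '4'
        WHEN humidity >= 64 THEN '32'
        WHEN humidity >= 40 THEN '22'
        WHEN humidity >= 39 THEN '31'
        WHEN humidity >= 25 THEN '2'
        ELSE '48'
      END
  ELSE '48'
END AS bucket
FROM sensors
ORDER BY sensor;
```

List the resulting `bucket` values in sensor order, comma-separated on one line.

sensor=A: zone='lab' → outer ELSE → 48
sensor=B: zone='dock' → outer ELSE → 48
sensor=G: zone='roof' → outer ELSE → 48
sensor=J: zone='roof' → outer ELSE → 48
sensor=N: zone='lobby' → outer ELSE → 48
sensor=P: zone='dock' → outer ELSE → 48
sensor=Q: zone='attic' → inner[humidity >= 65] → 4
sensor=S: zone='attic' → inner[ELSE] → 48
sensor=V: zone='dock' → outer ELSE → 48
sensor=W: zone='lab' → outer ELSE → 48
sensor=X: zone='lab' → outer ELSE → 48
sensor=Z: zone='garage' → outer ELSE → 48

48, 48, 48, 48, 48, 48, 4, 48, 48, 48, 48, 48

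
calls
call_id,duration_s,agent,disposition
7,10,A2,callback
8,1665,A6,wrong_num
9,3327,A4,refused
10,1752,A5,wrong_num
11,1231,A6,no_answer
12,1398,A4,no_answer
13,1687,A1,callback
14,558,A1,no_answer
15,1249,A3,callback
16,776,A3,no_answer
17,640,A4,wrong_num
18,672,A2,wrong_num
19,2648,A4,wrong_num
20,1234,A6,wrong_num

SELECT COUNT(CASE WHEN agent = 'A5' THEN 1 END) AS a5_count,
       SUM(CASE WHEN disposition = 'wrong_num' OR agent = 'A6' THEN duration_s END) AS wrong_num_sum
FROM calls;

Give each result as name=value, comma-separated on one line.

[a5_count: agent = 'A5']
call_id=7: ✗
call_id=8: ✗
call_id=9: ✗
call_id=10: ✓ → 1
call_id=11: ✗
call_id=12: ✗
call_id=13: ✗
call_id=14: ✗
call_id=15: ✗
call_id=16: ✗
call_id=17: ✗
call_id=18: ✗
call_id=19: ✗
call_id=20: ✗
a5_count = COUNT(1) = 1
—
[wrong_num_sum: disposition = 'wrong_num' OR agent = 'A6']
call_id=7: ✗
call_id=8: ✓ → 1665
call_id=9: ✗
call_id=10: ✓ → 1752
call_id=11: ✓ → 1231
call_id=12: ✗
call_id=13: ✗
call_id=14: ✗
call_id=15: ✗
call_id=16: ✗
call_id=17: ✓ → 640
call_id=18: ✓ → 672
call_id=19: ✓ → 2648
call_id=20: ✓ → 1234
wrong_num_sum = 1665 + 1752 + 1231 + 640 + 672 + 2648 + 1234 = 9842

a5_count=1, wrong_num_sum=9842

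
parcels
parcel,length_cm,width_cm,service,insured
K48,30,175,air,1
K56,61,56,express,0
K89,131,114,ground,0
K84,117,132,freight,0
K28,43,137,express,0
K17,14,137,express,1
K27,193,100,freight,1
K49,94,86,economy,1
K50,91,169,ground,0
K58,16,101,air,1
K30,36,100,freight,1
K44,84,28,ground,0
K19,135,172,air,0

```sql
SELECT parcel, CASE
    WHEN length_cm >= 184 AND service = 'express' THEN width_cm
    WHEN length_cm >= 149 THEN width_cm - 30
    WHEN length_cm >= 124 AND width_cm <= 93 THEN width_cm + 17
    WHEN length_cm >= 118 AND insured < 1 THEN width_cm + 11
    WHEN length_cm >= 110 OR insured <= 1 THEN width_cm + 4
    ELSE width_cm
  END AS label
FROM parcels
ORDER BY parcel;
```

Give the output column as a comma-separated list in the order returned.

parcel=K17: length_cm >= 110 OR insured <= 1 → 141
parcel=K19: length_cm >= 118 AND insured < 1 → 183
parcel=K27: length_cm >= 149 → 70
parcel=K28: length_cm >= 110 OR insured <= 1 → 141
parcel=K30: length_cm >= 110 OR insured <= 1 → 104
parcel=K44: length_cm >= 110 OR insured <= 1 → 32
parcel=K48: length_cm >= 110 OR insured <= 1 → 179
parcel=K49: length_cm >= 110 OR insured <= 1 → 90
parcel=K50: length_cm >= 110 OR insured <= 1 → 173
parcel=K56: length_cm >= 110 OR insured <= 1 → 60
parcel=K58: length_cm >= 110 OR insured <= 1 → 105
parcel=K84: length_cm >= 110 OR insured <= 1 → 136
parcel=K89: length_cm >= 118 AND insured < 1 → 125

141, 183, 70, 141, 104, 32, 179, 90, 173, 60, 105, 136, 125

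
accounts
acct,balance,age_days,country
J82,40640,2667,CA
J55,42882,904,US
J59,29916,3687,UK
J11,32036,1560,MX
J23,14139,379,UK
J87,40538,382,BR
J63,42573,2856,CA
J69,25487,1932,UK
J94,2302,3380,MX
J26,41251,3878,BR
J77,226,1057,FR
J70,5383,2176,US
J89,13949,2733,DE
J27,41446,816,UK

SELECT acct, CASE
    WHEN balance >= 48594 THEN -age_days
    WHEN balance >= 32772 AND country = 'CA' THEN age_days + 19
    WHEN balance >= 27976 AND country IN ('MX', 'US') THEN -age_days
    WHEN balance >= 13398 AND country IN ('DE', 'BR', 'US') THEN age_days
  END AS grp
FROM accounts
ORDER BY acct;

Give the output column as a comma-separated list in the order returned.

acct=J11: balance >= 27976 AND country IN ('MX', 'US') → -1560
acct=J23: (no match → NULL) → NULL
acct=J26: balance >= 13398 AND country IN ('DE', 'BR', 'US') → 3878
acct=J27: (no match → NULL) → NULL
acct=J55: balance >= 27976 AND country IN ('MX', 'US') → -904
acct=J59: (no match → NULL) → NULL
acct=J63: balance >= 32772 AND country = 'CA' → 2875
acct=J69: (no match → NULL) → NULL
acct=J70: (no match → NULL) → NULL
acct=J77: (no match → NULL) → NULL
acct=J82: balance >= 32772 AND country = 'CA' → 2686
acct=J87: balance >= 13398 AND country IN ('DE', 'BR', 'US') → 382
acct=J89: balance >= 13398 AND country IN ('DE', 'BR', 'US') → 2733
acct=J94: (no match → NULL) → NULL

-1560, NULL, 3878, NULL, -904, NULL, 2875, NULL, NULL, NULL, 2686, 382, 2733, NULL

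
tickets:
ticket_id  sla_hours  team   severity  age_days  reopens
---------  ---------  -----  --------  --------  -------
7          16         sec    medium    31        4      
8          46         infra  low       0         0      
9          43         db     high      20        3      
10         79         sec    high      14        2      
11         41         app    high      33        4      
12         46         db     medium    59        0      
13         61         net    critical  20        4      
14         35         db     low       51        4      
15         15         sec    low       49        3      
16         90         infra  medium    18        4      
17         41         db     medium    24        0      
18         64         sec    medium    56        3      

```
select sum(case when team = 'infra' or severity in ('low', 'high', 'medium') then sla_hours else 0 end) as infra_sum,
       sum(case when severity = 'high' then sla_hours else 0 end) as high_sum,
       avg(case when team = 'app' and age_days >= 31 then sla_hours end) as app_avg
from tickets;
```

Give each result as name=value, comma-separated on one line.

[infra_sum: team = 'infra' or severity in ('low', 'high', 'medium')]
ticket_id=7: ✓ → 16
ticket_id=8: ✓ → 46
ticket_id=9: ✓ → 43
ticket_id=10: ✓ → 79
ticket_id=11: ✓ → 41
ticket_id=12: ✓ → 46
ticket_id=13: ✗
ticket_id=14: ✓ → 35
ticket_id=15: ✓ → 15
ticket_id=16: ✓ → 90
ticket_id=17: ✓ → 41
ticket_id=18: ✓ → 64
infra_sum = 16 + 46 + 43 + 79 + 41 + 46 + 35 + 15 + 90 + 41 + 64 = 516
—
[high_sum: severity = 'high']
ticket_id=7: ✗
ticket_id=8: ✗
ticket_id=9: ✓ → 43
ticket_id=10: ✓ → 79
ticket_id=11: ✓ → 41
ticket_id=12: ✗
ticket_id=13: ✗
ticket_id=14: ✗
ticket_id=15: ✗
ticket_id=16: ✗
ticket_id=17: ✗
ticket_id=18: ✗
high_sum = 43 + 79 + 41 = 163
—
[app_avg: team = 'app' and age_days >= 31]
ticket_id=7: ✗
ticket_id=8: ✗
ticket_id=9: ✗
ticket_id=10: ✗
ticket_id=11: ✓ → 41
ticket_id=12: ✗
ticket_id=13: ✗
ticket_id=14: ✗
ticket_id=15: ✗
ticket_id=16: ✗
ticket_id=17: ✗
ticket_id=18: ✗
app_avg = 41

infra_sum=516, high_sum=163, app_avg=41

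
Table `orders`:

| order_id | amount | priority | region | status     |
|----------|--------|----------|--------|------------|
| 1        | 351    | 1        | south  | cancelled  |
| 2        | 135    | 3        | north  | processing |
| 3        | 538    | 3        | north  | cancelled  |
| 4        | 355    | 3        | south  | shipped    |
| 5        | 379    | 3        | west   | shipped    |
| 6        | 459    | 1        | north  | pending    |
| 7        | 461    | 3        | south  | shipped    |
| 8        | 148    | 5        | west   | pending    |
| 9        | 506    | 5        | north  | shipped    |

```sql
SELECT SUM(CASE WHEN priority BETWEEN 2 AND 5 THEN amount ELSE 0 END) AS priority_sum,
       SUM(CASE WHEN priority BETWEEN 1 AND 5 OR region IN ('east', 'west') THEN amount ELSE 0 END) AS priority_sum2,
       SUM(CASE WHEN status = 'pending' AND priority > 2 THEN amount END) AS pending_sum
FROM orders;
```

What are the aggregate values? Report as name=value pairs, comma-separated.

priority_sum=2522, priority_sum2=3332, pending_sum=148

[priority_sum: priority BETWEEN 2 AND 5]
order_id=1: ✗
order_id=2: ✓ → 135
order_id=3: ✓ → 538
order_id=4: ✓ → 355
order_id=5: ✓ → 379
order_id=6: ✗
order_id=7: ✓ → 461
order_id=8: ✓ → 148
order_id=9: ✓ → 506
priority_sum = 135 + 538 + 355 + 379 + 461 + 148 + 506 = 2522
—
[priority_sum2: priority BETWEEN 1 AND 5 OR region IN ('east', 'west')]
order_id=1: ✓ → 351
order_id=2: ✓ → 135
order_id=3: ✓ → 538
order_id=4: ✓ → 355
order_id=5: ✓ → 379
order_id=6: ✓ → 459
order_id=7: ✓ → 461
order_id=8: ✓ → 148
order_id=9: ✓ → 506
priority_sum2 = 351 + 135 + 538 + 355 + 379 + 459 + 461 + 148 + 506 = 3332
—
[pending_sum: status = 'pending' AND priority > 2]
order_id=1: ✗
order_id=2: ✗
order_id=3: ✗
order_id=4: ✗
order_id=5: ✗
order_id=6: ✗
order_id=7: ✗
order_id=8: ✓ → 148
order_id=9: ✗
pending_sum = 148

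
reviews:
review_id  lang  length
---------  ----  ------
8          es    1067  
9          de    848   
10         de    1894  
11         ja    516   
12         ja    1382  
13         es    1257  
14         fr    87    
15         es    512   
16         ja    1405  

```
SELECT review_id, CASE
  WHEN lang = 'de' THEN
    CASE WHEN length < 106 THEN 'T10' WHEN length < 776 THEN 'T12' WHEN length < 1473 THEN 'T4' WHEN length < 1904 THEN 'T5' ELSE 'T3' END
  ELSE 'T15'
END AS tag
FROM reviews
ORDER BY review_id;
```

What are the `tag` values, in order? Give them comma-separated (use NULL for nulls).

T15, T4, T5, T15, T15, T15, T15, T15, T15

review_id=8: lang='es' → outer ELSE → T15
review_id=9: lang='de' → inner[length < 1473] → T4
review_id=10: lang='de' → inner[length < 1904] → T5
review_id=11: lang='ja' → outer ELSE → T15
review_id=12: lang='ja' → outer ELSE → T15
review_id=13: lang='es' → outer ELSE → T15
review_id=14: lang='fr' → outer ELSE → T15
review_id=15: lang='es' → outer ELSE → T15
review_id=16: lang='ja' → outer ELSE → T15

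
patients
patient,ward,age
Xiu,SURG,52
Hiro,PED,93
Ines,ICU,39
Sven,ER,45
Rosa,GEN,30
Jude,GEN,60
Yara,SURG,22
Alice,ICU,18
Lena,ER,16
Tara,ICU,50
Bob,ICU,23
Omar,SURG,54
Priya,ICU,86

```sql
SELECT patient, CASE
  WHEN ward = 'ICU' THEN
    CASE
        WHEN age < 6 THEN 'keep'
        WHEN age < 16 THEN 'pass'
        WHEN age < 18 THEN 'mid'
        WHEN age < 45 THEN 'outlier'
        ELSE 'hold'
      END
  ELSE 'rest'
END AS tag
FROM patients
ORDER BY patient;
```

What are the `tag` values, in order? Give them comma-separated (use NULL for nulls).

outlier, outlier, rest, outlier, rest, rest, rest, hold, rest, rest, hold, rest, rest

patient=Alice: ward='ICU' → inner[age < 45] → outlier
patient=Bob: ward='ICU' → inner[age < 45] → outlier
patient=Hiro: ward='PED' → outer ELSE → rest
patient=Ines: ward='ICU' → inner[age < 45] → outlier
patient=Jude: ward='GEN' → outer ELSE → rest
patient=Lena: ward='ER' → outer ELSE → rest
patient=Omar: ward='SURG' → outer ELSE → rest
patient=Priya: ward='ICU' → inner[ELSE] → hold
patient=Rosa: ward='GEN' → outer ELSE → rest
patient=Sven: ward='ER' → outer ELSE → rest
patient=Tara: ward='ICU' → inner[ELSE] → hold
patient=Xiu: ward='SURG' → outer ELSE → rest
patient=Yara: ward='SURG' → outer ELSE → rest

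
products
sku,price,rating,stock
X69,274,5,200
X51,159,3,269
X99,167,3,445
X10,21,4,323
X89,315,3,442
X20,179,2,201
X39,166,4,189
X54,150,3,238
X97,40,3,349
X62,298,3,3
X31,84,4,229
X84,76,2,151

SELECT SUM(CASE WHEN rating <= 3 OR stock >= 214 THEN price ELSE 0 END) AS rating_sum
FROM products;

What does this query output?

1489

sku=X69: ✗
sku=X51: ✓ → 159
sku=X99: ✓ → 167
sku=X10: ✓ → 21
sku=X89: ✓ → 315
sku=X20: ✓ → 179
sku=X39: ✗
sku=X54: ✓ → 150
sku=X97: ✓ → 40
sku=X62: ✓ → 298
sku=X31: ✓ → 84
sku=X84: ✓ → 76
rating_sum = 159 + 167 + 21 + 315 + 179 + 150 + 40 + 298 + 84 + 76 = 1489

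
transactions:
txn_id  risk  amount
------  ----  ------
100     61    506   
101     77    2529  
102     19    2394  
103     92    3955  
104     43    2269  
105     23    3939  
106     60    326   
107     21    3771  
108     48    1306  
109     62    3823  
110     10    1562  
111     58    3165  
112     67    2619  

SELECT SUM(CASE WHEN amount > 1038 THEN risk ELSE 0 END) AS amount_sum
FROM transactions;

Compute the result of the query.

520

txn_id=100: ✗
txn_id=101: ✓ → 77
txn_id=102: ✓ → 19
txn_id=103: ✓ → 92
txn_id=104: ✓ → 43
txn_id=105: ✓ → 23
txn_id=106: ✗
txn_id=107: ✓ → 21
txn_id=108: ✓ → 48
txn_id=109: ✓ → 62
txn_id=110: ✓ → 10
txn_id=111: ✓ → 58
txn_id=112: ✓ → 67
amount_sum = 77 + 19 + 92 + 43 + 23 + 21 + 48 + 62 + 10 + 58 + 67 = 520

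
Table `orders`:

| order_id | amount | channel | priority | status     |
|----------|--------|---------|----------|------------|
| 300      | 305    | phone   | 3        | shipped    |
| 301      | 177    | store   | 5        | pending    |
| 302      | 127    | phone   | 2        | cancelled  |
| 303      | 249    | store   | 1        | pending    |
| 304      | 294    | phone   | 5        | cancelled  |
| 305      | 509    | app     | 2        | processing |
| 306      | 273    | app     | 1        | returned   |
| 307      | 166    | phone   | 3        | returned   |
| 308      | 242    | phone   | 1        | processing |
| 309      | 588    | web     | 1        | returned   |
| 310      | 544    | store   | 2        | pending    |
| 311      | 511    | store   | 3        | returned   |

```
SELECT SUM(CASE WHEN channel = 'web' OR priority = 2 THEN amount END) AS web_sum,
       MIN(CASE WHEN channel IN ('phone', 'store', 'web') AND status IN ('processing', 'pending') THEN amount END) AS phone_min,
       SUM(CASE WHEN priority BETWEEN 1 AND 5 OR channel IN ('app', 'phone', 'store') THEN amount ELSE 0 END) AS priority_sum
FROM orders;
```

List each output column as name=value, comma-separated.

web_sum=1768, phone_min=177, priority_sum=3985

[web_sum: channel = 'web' OR priority = 2]
order_id=300: ✗
order_id=301: ✗
order_id=302: ✓ → 127
order_id=303: ✗
order_id=304: ✗
order_id=305: ✓ → 509
order_id=306: ✗
order_id=307: ✗
order_id=308: ✗
order_id=309: ✓ → 588
order_id=310: ✓ → 544
order_id=311: ✗
web_sum = 127 + 509 + 588 + 544 = 1768
—
[phone_min: channel IN ('phone', 'store', 'web') AND status IN ('processing', 'pending')]
order_id=300: ✗
order_id=301: ✓ → 177
order_id=302: ✗
order_id=303: ✓ → 249
order_id=304: ✗
order_id=305: ✗
order_id=306: ✗
order_id=307: ✗
order_id=308: ✓ → 242
order_id=309: ✗
order_id=310: ✓ → 544
order_id=311: ✗
phone_min = MIN(177, 249, 242, 544) = 177
—
[priority_sum: priority BETWEEN 1 AND 5 OR channel IN ('app', 'phone', 'store')]
order_id=300: ✓ → 305
order_id=301: ✓ → 177
order_id=302: ✓ → 127
order_id=303: ✓ → 249
order_id=304: ✓ → 294
order_id=305: ✓ → 509
order_id=306: ✓ → 273
order_id=307: ✓ → 166
order_id=308: ✓ → 242
order_id=309: ✓ → 588
order_id=310: ✓ → 544
order_id=311: ✓ → 511
priority_sum = 305 + 177 + 127 + 249 + 294 + 509 + 273 + 166 + 242 + 588 + 544 + 511 = 3985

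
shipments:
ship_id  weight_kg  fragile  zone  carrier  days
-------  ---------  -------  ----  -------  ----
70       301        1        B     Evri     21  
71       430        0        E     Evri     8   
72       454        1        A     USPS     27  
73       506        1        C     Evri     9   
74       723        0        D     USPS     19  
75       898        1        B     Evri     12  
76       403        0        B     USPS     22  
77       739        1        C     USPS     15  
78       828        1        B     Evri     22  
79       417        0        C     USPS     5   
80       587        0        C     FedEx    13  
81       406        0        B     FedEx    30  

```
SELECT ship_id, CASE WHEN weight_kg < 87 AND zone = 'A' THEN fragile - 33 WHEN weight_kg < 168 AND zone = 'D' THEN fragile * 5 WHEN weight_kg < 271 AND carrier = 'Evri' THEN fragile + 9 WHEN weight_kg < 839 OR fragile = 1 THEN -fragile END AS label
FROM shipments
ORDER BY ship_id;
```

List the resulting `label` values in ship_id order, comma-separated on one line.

ship_id=70: weight_kg < 839 OR fragile = 1 → -1
ship_id=71: weight_kg < 839 OR fragile = 1 → 0
ship_id=72: weight_kg < 839 OR fragile = 1 → -1
ship_id=73: weight_kg < 839 OR fragile = 1 → -1
ship_id=74: weight_kg < 839 OR fragile = 1 → 0
ship_id=75: weight_kg < 839 OR fragile = 1 → -1
ship_id=76: weight_kg < 839 OR fragile = 1 → 0
ship_id=77: weight_kg < 839 OR fragile = 1 → -1
ship_id=78: weight_kg < 839 OR fragile = 1 → -1
ship_id=79: weight_kg < 839 OR fragile = 1 → 0
ship_id=80: weight_kg < 839 OR fragile = 1 → 0
ship_id=81: weight_kg < 839 OR fragile = 1 → 0

-1, 0, -1, -1, 0, -1, 0, -1, -1, 0, 0, 0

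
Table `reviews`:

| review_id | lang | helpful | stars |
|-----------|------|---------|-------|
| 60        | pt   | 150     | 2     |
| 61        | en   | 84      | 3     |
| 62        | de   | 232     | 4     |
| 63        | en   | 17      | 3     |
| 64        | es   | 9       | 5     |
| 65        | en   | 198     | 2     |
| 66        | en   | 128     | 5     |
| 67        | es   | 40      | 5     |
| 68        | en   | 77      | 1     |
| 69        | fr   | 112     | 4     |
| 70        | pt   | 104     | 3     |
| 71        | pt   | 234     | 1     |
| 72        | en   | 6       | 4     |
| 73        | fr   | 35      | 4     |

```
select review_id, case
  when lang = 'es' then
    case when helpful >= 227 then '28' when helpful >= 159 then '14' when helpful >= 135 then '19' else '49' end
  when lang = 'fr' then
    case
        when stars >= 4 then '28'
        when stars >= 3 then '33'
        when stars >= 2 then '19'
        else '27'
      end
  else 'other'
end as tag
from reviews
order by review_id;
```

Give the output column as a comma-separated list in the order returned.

review_id=60: lang='pt' → outer ELSE → other
review_id=61: lang='en' → outer ELSE → other
review_id=62: lang='de' → outer ELSE → other
review_id=63: lang='en' → outer ELSE → other
review_id=64: lang='es' → inner[ELSE] → 49
review_id=65: lang='en' → outer ELSE → other
review_id=66: lang='en' → outer ELSE → other
review_id=67: lang='es' → inner[ELSE] → 49
review_id=68: lang='en' → outer ELSE → other
review_id=69: lang='fr' → inner[stars >= 4] → 28
review_id=70: lang='pt' → outer ELSE → other
review_id=71: lang='pt' → outer ELSE → other
review_id=72: lang='en' → outer ELSE → other
review_id=73: lang='fr' → inner[stars >= 4] → 28

other, other, other, other, 49, other, other, 49, other, 28, other, other, other, 28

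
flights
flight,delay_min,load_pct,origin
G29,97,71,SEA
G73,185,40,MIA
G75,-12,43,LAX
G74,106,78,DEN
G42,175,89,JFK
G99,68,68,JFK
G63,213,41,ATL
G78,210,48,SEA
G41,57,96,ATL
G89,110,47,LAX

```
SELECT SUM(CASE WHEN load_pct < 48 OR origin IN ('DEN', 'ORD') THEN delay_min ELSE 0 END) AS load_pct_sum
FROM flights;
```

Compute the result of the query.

602

flight=G29: ✗
flight=G73: ✓ → 185
flight=G75: ✓ → -12
flight=G74: ✓ → 106
flight=G42: ✗
flight=G99: ✗
flight=G63: ✓ → 213
flight=G78: ✗
flight=G41: ✗
flight=G89: ✓ → 110
load_pct_sum = 185 + -12 + 106 + 213 + 110 = 602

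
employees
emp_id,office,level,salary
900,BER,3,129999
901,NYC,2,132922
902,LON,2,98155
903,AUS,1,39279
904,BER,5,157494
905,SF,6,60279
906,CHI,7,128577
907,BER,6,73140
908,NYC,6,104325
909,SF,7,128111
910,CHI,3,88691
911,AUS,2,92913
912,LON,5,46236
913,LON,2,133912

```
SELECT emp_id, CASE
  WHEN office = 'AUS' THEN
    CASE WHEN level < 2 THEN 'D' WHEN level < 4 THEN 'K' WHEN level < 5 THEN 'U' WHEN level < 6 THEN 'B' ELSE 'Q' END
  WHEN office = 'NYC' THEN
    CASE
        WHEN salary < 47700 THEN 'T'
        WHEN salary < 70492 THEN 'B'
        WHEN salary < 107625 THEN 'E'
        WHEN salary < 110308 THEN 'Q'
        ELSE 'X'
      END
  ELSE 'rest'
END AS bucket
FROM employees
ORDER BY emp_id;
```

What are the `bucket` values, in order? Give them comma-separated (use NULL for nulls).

emp_id=900: office='BER' → outer ELSE → rest
emp_id=901: office='NYC' → inner[ELSE] → X
emp_id=902: office='LON' → outer ELSE → rest
emp_id=903: office='AUS' → inner[level < 2] → D
emp_id=904: office='BER' → outer ELSE → rest
emp_id=905: office='SF' → outer ELSE → rest
emp_id=906: office='CHI' → outer ELSE → rest
emp_id=907: office='BER' → outer ELSE → rest
emp_id=908: office='NYC' → inner[salary < 107625] → E
emp_id=909: office='SF' → outer ELSE → rest
emp_id=910: office='CHI' → outer ELSE → rest
emp_id=911: office='AUS' → inner[level < 4] → K
emp_id=912: office='LON' → outer ELSE → rest
emp_id=913: office='LON' → outer ELSE → rest

rest, X, rest, D, rest, rest, rest, rest, E, rest, rest, K, rest, rest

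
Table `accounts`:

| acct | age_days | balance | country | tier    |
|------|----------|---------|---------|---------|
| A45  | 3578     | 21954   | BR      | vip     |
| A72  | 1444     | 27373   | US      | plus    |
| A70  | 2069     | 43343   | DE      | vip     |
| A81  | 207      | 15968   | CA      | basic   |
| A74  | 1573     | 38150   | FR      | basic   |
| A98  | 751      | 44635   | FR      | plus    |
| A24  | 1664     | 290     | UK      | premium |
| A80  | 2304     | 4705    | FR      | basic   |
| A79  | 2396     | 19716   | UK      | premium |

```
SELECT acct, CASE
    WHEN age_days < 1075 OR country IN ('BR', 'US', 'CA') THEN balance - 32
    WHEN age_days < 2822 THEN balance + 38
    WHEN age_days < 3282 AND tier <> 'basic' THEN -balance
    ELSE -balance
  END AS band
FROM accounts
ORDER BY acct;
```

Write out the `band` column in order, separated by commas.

328, 21922, 43381, 27341, 38188, 19754, 4743, 15936, 44603

acct=A24: age_days < 2822 → 328
acct=A45: age_days < 1075 OR country IN ('BR', 'US', 'CA') → 21922
acct=A70: age_days < 2822 → 43381
acct=A72: age_days < 1075 OR country IN ('BR', 'US', 'CA') → 27341
acct=A74: age_days < 2822 → 38188
acct=A79: age_days < 2822 → 19754
acct=A80: age_days < 2822 → 4743
acct=A81: age_days < 1075 OR country IN ('BR', 'US', 'CA') → 15936
acct=A98: age_days < 1075 OR country IN ('BR', 'US', 'CA') → 44603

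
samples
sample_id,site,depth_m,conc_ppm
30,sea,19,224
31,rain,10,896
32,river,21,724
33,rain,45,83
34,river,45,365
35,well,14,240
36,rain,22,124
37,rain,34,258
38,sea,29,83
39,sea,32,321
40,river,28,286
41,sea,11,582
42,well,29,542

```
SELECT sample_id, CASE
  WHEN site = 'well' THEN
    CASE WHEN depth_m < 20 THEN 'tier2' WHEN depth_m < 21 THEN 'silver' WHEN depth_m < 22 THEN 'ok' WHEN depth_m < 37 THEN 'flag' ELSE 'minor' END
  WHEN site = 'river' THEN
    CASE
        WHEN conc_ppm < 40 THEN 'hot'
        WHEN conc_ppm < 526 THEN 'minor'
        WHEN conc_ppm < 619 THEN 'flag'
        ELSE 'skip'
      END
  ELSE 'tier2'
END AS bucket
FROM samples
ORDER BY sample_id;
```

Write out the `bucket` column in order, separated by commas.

tier2, tier2, skip, tier2, minor, tier2, tier2, tier2, tier2, tier2, minor, tier2, flag

sample_id=30: site='sea' → outer ELSE → tier2
sample_id=31: site='rain' → outer ELSE → tier2
sample_id=32: site='river' → inner[ELSE] → skip
sample_id=33: site='rain' → outer ELSE → tier2
sample_id=34: site='river' → inner[conc_ppm < 526] → minor
sample_id=35: site='well' → inner[depth_m < 20] → tier2
sample_id=36: site='rain' → outer ELSE → tier2
sample_id=37: site='rain' → outer ELSE → tier2
sample_id=38: site='sea' → outer ELSE → tier2
sample_id=39: site='sea' → outer ELSE → tier2
sample_id=40: site='river' → inner[conc_ppm < 526] → minor
sample_id=41: site='sea' → outer ELSE → tier2
sample_id=42: site='well' → inner[depth_m < 37] → flag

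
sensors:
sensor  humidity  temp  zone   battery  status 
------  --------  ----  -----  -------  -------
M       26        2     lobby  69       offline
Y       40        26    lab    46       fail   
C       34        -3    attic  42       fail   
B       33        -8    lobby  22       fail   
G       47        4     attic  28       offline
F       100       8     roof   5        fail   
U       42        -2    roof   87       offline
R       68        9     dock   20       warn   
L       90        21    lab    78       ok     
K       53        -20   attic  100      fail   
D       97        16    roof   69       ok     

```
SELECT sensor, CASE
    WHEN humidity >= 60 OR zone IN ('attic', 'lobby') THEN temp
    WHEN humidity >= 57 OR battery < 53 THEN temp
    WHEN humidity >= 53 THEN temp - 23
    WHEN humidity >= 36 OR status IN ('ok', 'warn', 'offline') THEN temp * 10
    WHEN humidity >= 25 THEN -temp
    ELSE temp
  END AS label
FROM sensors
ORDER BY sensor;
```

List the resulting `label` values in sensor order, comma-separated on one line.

-8, -3, 16, 8, 4, -20, 21, 2, 9, -20, 26

sensor=B: humidity >= 60 OR zone IN ('attic', 'lobby') → -8
sensor=C: humidity >= 60 OR zone IN ('attic', 'lobby') → -3
sensor=D: humidity >= 60 OR zone IN ('attic', 'lobby') → 16
sensor=F: humidity >= 60 OR zone IN ('attic', 'lobby') → 8
sensor=G: humidity >= 60 OR zone IN ('attic', 'lobby') → 4
sensor=K: humidity >= 60 OR zone IN ('attic', 'lobby') → -20
sensor=L: humidity >= 60 OR zone IN ('attic', 'lobby') → 21
sensor=M: humidity >= 60 OR zone IN ('attic', 'lobby') → 2
sensor=R: humidity >= 60 OR zone IN ('attic', 'lobby') → 9
sensor=U: humidity >= 36 OR status IN ('ok', 'warn', 'offline') → -20
sensor=Y: humidity >= 57 OR battery < 53 → 26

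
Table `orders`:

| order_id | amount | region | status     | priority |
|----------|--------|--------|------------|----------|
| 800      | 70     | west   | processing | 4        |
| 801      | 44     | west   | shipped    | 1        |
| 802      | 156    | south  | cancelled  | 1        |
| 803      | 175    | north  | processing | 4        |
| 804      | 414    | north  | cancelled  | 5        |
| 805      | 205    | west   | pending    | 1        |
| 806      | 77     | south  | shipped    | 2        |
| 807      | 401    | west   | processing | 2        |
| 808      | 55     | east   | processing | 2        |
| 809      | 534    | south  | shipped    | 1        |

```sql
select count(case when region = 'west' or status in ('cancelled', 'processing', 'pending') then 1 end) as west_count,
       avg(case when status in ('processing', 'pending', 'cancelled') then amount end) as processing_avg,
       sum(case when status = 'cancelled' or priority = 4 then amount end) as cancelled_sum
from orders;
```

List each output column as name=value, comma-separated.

west_count=8, processing_avg=210.8571428571, cancelled_sum=815

[west_count: region = 'west' or status in ('cancelled', 'processing', 'pending')]
order_id=800: ✓ → 1
order_id=801: ✓ → 1
order_id=802: ✓ → 1
order_id=803: ✓ → 1
order_id=804: ✓ → 1
order_id=805: ✓ → 1
order_id=806: ✗
order_id=807: ✓ → 1
order_id=808: ✓ → 1
order_id=809: ✗
west_count = COUNT(1, 1, 1, 1, 1, 1, 1, 1) = 8
—
[processing_avg: status in ('processing', 'pending', 'cancelled')]
order_id=800: ✓ → 70
order_id=801: ✗
order_id=802: ✓ → 156
order_id=803: ✓ → 175
order_id=804: ✓ → 414
order_id=805: ✓ → 205
order_id=806: ✗
order_id=807: ✓ → 401
order_id=808: ✓ → 55
order_id=809: ✗
processing_avg = (70 + 156 + 175 + 414 + 205 + 401 + 55) / 7 = 210.8571428571
—
[cancelled_sum: status = 'cancelled' or priority = 4]
order_id=800: ✓ → 70
order_id=801: ✗
order_id=802: ✓ → 156
order_id=803: ✓ → 175
order_id=804: ✓ → 414
order_id=805: ✗
order_id=806: ✗
order_id=807: ✗
order_id=808: ✗
order_id=809: ✗
cancelled_sum = 70 + 156 + 175 + 414 = 815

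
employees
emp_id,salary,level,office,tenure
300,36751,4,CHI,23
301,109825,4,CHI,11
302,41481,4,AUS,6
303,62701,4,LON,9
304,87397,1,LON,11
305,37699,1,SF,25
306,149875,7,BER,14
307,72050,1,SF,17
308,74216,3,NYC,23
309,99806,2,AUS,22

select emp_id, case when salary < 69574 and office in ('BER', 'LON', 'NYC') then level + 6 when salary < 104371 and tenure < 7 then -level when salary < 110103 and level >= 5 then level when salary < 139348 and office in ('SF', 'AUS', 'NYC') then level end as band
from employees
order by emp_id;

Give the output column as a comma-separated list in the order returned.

emp_id=300: (no match → NULL) → NULL
emp_id=301: (no match → NULL) → NULL
emp_id=302: salary < 104371 and tenure < 7 → -4
emp_id=303: salary < 69574 and office in ('BER', 'LON', 'NYC') → 10
emp_id=304: (no match → NULL) → NULL
emp_id=305: salary < 139348 and office in ('SF', 'AUS', 'NYC') → 1
emp_id=306: (no match → NULL) → NULL
emp_id=307: salary < 139348 and office in ('SF', 'AUS', 'NYC') → 1
emp_id=308: salary < 139348 and office in ('SF', 'AUS', 'NYC') → 3
emp_id=309: salary < 139348 and office in ('SF', 'AUS', 'NYC') → 2

NULL, NULL, -4, 10, NULL, 1, NULL, 1, 3, 2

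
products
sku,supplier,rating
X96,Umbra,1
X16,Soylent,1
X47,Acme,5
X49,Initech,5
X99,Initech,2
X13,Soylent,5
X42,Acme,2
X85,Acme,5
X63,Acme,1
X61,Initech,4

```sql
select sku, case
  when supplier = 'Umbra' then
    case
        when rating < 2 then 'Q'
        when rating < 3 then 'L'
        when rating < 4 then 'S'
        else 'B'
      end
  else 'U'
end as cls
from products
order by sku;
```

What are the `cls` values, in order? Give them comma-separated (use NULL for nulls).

U, U, U, U, U, U, U, U, Q, U

sku=X13: supplier='Soylent' → outer ELSE → U
sku=X16: supplier='Soylent' → outer ELSE → U
sku=X42: supplier='Acme' → outer ELSE → U
sku=X47: supplier='Acme' → outer ELSE → U
sku=X49: supplier='Initech' → outer ELSE → U
sku=X61: supplier='Initech' → outer ELSE → U
sku=X63: supplier='Acme' → outer ELSE → U
sku=X85: supplier='Acme' → outer ELSE → U
sku=X96: supplier='Umbra' → inner[rating < 2] → Q
sku=X99: supplier='Initech' → outer ELSE → U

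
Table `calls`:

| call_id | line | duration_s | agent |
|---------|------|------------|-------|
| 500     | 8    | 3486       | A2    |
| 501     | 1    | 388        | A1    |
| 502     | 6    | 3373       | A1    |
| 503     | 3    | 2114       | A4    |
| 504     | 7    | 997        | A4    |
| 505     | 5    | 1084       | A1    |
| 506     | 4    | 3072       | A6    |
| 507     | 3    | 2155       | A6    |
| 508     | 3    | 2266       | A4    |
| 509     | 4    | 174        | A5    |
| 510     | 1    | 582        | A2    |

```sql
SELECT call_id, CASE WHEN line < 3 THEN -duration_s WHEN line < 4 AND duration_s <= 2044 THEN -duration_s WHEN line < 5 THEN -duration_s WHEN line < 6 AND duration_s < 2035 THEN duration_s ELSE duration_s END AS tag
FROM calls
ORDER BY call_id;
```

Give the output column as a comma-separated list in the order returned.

call_id=500: ELSE → 3486
call_id=501: line < 3 → -388
call_id=502: ELSE → 3373
call_id=503: line < 5 → -2114
call_id=504: ELSE → 997
call_id=505: line < 6 AND duration_s < 2035 → 1084
call_id=506: line < 5 → -3072
call_id=507: line < 5 → -2155
call_id=508: line < 5 → -2266
call_id=509: line < 5 → -174
call_id=510: line < 3 → -582

3486, -388, 3373, -2114, 997, 1084, -3072, -2155, -2266, -174, -582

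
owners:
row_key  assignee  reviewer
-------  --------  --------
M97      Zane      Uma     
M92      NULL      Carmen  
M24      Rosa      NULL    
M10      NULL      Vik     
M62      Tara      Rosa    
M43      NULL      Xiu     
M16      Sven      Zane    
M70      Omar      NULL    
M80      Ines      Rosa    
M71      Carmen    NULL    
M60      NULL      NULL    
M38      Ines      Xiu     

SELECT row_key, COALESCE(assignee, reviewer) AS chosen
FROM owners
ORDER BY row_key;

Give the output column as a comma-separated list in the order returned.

row_key=M10: assignee=NULL, reviewer=Vik → Vik
row_key=M16: assignee=Sven → Sven
row_key=M24: assignee=Rosa → Rosa
row_key=M38: assignee=Ines → Ines
row_key=M43: assignee=NULL, reviewer=Xiu → Xiu
row_key=M60: assignee=NULL, reviewer=NULL (all NULL) → NULL
row_key=M62: assignee=Tara → Tara
row_key=M70: assignee=Omar → Omar
row_key=M71: assignee=Carmen → Carmen
row_key=M80: assignee=Ines → Ines
row_key=M92: assignee=NULL, reviewer=Carmen → Carmen
row_key=M97: assignee=Zane → Zane

Vik, Sven, Rosa, Ines, Xiu, NULL, Tara, Omar, Carmen, Ines, Carmen, Zane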